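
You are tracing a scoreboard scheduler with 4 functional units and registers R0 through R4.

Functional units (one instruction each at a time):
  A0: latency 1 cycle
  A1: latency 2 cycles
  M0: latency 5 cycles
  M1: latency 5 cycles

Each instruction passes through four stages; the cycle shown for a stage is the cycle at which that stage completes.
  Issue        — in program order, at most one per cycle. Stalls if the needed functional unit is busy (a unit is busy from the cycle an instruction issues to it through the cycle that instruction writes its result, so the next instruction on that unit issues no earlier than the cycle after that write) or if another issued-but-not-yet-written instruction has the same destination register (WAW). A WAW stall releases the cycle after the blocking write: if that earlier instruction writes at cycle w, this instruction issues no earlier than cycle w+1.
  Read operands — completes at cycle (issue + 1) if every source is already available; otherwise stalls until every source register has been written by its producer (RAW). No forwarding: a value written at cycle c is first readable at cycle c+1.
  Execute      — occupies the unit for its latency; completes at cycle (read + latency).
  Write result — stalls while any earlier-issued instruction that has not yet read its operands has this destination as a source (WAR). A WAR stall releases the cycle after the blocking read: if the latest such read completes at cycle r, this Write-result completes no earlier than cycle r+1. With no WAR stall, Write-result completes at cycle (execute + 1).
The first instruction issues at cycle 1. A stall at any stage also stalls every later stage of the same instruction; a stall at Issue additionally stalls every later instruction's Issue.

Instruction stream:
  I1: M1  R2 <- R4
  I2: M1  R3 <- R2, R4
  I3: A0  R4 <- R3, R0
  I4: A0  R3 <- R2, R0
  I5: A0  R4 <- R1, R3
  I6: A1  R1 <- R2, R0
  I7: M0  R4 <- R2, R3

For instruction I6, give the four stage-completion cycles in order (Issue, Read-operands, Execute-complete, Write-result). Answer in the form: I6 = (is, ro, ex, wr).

I6 = (25, 26, 28, 29)

  I1 | 1 | 2 | 7 | 8
  I2 | 9 | 10 | 15 | 16   struct: M1 busy until I1 writes@8
  I3 | 10 | 17 | 18 | 19   RAW R3: wait I2 write@16
  I4 | 20 | 21 | 22 | 23   struct: A0 busy until I3 writes@19
  I5 | 24 | 25 | 26 | 27   struct: A0 busy until I4 writes@23
  I6 | 25 | 26 | 28 | 29
  I7 | 28 | 29 | 34 | 35   WAW R4: wait I5 write@27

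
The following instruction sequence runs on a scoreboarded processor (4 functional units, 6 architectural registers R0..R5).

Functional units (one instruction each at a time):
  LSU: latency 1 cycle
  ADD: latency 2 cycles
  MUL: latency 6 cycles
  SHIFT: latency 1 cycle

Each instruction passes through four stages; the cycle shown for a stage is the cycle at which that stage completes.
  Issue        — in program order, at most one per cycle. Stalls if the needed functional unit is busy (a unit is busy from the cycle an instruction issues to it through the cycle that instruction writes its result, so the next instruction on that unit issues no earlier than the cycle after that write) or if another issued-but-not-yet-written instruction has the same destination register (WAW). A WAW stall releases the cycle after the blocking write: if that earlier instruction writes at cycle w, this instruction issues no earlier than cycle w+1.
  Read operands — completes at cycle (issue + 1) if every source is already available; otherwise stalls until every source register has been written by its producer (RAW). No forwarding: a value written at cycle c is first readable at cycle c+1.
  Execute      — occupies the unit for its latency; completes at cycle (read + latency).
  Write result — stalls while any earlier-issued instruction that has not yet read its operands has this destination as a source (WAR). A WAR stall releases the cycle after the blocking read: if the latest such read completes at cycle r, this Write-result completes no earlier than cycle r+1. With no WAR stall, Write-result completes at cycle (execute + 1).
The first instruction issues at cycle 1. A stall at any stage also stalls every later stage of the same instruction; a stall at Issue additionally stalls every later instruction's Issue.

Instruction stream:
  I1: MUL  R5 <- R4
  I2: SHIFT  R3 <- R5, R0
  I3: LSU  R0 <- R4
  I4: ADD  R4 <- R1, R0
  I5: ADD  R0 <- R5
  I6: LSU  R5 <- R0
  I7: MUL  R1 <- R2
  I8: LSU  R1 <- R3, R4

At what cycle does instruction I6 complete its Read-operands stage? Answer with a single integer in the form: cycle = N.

cycle = 21

I1 -> (1, 2, 8, 9)
I2 -> (2, 10, 11, 12)  // RAW R5: wait I1 write@9
I3 -> (3, 4, 5, 11)  // WAR R0: wait I2 read@10
I4 -> (4, 12, 14, 15)  // RAW R0: wait I3 write@11
I5 -> (16, 17, 19, 20)  // struct: ADD busy until I4 writes@15
I6 -> (17, 21, 22, 23)  // RAW R0: wait I5 write@20
I7 -> (18, 19, 25, 26)
I8 -> (27, 28, 29, 30)  // WAW R1: wait I7 write@26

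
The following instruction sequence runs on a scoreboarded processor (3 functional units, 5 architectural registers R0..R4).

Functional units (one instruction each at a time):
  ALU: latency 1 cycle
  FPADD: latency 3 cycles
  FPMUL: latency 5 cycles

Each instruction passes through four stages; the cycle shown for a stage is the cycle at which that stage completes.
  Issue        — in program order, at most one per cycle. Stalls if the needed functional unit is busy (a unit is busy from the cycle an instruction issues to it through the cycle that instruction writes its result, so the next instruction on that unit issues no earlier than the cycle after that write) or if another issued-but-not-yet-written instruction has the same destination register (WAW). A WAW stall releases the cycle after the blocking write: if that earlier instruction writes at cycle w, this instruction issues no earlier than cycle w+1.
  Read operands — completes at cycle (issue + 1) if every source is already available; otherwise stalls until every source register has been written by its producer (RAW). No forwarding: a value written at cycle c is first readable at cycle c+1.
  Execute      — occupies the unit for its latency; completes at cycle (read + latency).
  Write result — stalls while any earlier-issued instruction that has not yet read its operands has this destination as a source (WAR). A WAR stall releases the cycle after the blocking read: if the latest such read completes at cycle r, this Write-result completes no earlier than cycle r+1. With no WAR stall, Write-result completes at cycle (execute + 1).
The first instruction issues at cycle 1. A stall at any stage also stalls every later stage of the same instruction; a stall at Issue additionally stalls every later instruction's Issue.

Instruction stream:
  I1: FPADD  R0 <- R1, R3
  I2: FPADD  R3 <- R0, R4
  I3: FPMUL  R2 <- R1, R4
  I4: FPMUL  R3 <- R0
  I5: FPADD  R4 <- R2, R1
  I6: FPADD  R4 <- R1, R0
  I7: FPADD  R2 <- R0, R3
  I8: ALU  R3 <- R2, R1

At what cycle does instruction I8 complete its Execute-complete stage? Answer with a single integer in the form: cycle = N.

cycle = 36

I1 -> (1, 2, 5, 6)
I2 -> (7, 8, 11, 12)  // struct: FPADD busy until I1 writes@6
I3 -> (8, 9, 14, 15)
I4 -> (16, 17, 22, 23)  // struct: FPMUL busy until I3 writes@15
I5 -> (17, 18, 21, 22)
I6 -> (23, 24, 27, 28)  // struct: FPADD busy until I5 writes@22
I7 -> (29, 30, 33, 34)  // struct: FPADD busy until I6 writes@28
I8 -> (30, 35, 36, 37)  // RAW R2: wait I7 write@34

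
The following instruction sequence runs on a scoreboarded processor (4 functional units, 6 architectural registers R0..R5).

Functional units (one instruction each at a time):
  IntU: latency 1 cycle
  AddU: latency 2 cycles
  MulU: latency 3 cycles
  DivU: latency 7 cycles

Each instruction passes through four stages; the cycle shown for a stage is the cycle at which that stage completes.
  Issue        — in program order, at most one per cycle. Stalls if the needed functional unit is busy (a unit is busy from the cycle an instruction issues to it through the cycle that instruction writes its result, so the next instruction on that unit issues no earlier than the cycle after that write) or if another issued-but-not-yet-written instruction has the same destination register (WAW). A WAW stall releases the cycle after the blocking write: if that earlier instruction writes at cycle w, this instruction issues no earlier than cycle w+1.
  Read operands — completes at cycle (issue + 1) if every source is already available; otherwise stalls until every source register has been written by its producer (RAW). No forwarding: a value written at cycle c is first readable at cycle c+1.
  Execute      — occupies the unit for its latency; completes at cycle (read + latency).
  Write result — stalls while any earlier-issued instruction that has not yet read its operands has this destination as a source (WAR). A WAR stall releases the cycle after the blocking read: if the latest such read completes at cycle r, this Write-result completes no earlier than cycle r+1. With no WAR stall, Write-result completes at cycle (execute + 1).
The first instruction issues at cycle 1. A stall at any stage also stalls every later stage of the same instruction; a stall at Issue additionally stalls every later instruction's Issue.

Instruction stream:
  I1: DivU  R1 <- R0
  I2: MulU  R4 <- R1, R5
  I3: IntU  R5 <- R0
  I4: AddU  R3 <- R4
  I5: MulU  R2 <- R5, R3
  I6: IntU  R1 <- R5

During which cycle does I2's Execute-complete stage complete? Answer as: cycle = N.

[I1] 1/2/9/10
[I2] 2/11/14/15  (RAW R1: wait I1 write@10)
[I3] 3/4/5/12  (WAR R5: wait I2 read@11)
[I4] 4/16/18/19  (RAW R4: wait I2 write@15)
[I5] 16/20/23/24  (struct: MulU busy until I2 writes@15; RAW R3: wait I4 write@19)
[I6] 17/18/19/20

cycle = 14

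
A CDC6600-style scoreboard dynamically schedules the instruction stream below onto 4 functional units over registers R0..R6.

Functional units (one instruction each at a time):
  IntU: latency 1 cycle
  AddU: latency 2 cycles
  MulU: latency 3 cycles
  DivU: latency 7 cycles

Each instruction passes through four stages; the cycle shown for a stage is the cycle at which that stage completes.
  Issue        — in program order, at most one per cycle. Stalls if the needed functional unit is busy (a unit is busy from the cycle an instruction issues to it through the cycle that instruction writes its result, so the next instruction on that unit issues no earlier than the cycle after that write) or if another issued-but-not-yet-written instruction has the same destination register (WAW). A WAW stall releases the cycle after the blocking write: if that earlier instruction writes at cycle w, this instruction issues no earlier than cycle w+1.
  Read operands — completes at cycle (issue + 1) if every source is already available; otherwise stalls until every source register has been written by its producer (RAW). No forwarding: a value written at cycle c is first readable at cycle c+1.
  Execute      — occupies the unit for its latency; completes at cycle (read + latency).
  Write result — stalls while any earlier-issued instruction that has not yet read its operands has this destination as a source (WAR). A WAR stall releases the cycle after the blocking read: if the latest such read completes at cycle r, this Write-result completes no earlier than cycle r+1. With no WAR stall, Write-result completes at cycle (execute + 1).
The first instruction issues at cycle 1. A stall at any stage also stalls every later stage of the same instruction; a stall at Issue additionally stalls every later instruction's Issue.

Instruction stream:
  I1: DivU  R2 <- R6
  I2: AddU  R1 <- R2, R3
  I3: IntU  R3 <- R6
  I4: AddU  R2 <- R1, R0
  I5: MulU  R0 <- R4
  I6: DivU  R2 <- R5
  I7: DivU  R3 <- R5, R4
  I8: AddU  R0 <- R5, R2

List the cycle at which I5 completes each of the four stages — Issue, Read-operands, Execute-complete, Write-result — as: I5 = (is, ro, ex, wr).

I1  is:1  ro:2  ex:9  wr:10
I2  is:2  ro:11  ex:13  wr:14  — RAW R2: wait I1 write@10
I3  is:3  ro:4  ex:5  wr:12  — WAR R3: wait I2 read@11
I4  is:15  ro:16  ex:18  wr:19  — struct: AddU busy until I2 writes@14
I5  is:16  ro:17  ex:20  wr:21
I6  is:20  ro:21  ex:28  wr:29  — WAW R2: wait I4 write@19
I7  is:30  ro:31  ex:38  wr:39  — struct: DivU busy until I6 writes@29
I8  is:31  ro:32  ex:34  wr:35

I5 = (16, 17, 20, 21)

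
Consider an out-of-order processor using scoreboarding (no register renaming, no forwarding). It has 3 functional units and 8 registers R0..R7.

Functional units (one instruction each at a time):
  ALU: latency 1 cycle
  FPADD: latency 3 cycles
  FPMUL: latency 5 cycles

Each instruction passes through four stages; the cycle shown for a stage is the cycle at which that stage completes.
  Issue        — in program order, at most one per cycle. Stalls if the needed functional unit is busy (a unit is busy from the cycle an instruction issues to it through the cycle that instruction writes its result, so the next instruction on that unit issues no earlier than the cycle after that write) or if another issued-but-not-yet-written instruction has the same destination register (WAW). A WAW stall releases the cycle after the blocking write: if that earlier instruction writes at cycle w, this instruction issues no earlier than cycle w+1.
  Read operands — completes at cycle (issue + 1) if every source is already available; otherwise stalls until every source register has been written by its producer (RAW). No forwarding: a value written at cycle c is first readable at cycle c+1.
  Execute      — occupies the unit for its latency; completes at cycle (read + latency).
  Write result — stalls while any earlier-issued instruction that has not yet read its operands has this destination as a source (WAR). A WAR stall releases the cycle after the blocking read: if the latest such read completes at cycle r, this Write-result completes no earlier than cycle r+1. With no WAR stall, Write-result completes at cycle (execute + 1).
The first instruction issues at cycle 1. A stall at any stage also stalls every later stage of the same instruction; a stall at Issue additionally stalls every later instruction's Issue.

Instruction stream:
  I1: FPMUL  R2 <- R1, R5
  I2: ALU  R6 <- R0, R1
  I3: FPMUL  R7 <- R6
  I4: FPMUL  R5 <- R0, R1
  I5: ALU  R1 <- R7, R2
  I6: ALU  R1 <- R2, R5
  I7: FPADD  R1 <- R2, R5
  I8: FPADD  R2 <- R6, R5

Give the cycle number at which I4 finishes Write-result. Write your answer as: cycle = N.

cycle = 24

[1] I1 issues→FPMUL
[2] I1 reads; I2 issues→ALU
[3] I2 reads
[4] I2 exec-done
[5] I2 writes R6
[7] I1 exec-done
[8] I1 writes R2
[9] I3 issues→FPMUL
[10] I3 reads
[15] I3 exec-done
[16] I3 writes R7
[17] I4 issues→FPMUL
[18] I4 reads; I5 issues→ALU
[19] I5 reads
[20] I5 exec-done
[21] I5 writes R1
[22] I6 issues→ALU
[23] I4 exec-done
[24] I4 writes R5
[25] I6 reads
[26] I6 exec-done
[27] I6 writes R1
[28] I7 issues→FPADD
[29] I7 reads
[32] I7 exec-done
[33] I7 writes R1
[34] I8 issues→FPADD
[35] I8 reads
[38] I8 exec-done
[39] I8 writes R2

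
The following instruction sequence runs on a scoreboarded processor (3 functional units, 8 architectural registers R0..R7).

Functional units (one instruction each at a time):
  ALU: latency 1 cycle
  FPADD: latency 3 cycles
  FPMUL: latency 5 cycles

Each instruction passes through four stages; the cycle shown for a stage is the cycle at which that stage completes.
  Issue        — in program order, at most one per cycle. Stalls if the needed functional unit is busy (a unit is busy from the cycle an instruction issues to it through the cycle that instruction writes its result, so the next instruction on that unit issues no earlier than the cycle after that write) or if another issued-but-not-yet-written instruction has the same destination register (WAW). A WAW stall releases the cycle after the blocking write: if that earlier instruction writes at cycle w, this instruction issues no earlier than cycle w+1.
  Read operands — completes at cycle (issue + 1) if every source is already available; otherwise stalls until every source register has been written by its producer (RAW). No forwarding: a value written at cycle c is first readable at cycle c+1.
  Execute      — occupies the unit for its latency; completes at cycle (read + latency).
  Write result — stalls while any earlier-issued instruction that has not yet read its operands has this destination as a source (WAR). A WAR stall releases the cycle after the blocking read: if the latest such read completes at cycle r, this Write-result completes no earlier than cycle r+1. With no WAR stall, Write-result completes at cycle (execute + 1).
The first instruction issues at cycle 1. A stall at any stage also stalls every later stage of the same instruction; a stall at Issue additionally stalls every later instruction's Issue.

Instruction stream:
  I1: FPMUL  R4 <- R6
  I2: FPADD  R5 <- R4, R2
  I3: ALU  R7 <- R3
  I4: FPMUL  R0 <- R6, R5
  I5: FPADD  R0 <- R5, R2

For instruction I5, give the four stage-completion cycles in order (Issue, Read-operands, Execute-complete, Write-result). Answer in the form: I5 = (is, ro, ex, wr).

[1] I1→FPMUL
[2] I1 RO, I2→FPADD
[3] I3→ALU
[4] I3 RO
[5] I3 EX
[6] I3 WR R7
[7] I1 EX
[8] I1 WR R4
[9] I2 RO, I4→FPMUL
[12] I2 EX
[13] I2 WR R5
[14] I4 RO
[19] I4 EX
[20] I4 WR R0
[21] I5→FPADD
[22] I5 RO
[25] I5 EX
[26] I5 WR R0

I5 = (21, 22, 25, 26)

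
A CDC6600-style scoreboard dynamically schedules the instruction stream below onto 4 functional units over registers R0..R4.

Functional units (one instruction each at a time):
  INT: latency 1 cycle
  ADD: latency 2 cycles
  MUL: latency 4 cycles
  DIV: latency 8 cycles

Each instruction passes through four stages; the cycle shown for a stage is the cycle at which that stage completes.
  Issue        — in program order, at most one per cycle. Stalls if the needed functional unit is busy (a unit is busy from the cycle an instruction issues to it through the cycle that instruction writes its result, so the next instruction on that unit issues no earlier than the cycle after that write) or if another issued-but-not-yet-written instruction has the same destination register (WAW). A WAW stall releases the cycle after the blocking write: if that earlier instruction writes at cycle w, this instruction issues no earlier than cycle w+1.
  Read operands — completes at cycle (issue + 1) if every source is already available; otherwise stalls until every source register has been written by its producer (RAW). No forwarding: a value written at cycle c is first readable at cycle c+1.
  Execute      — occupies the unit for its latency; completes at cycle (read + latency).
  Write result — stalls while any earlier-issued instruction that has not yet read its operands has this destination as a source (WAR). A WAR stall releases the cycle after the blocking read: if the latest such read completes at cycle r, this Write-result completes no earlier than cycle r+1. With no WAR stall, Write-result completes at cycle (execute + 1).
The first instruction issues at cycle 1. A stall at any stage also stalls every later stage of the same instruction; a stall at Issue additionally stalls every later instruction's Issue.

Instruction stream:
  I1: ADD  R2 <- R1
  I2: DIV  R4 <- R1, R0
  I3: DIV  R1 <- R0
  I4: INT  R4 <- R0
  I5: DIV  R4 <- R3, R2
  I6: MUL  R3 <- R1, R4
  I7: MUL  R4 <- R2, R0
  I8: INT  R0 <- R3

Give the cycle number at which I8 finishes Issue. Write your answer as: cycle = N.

cycle 1: I1 dispatched to ADD
cycle 2: I1 operands ready, I2 dispatched to DIV
cycle 3: I2 operands ready
cycle 4: I1 complete
cycle 5: R2←I1
cycle 11: I2 complete
cycle 12: R4←I2
cycle 13: I3 dispatched to DIV
cycle 14: I3 operands ready, I4 dispatched to INT
cycle 15: I4 operands ready
cycle 16: I4 complete
cycle 17: R4←I4
cycle 22: I3 complete
cycle 23: R1←I3
cycle 24: I5 dispatched to DIV
cycle 25: I5 operands ready, I6 dispatched to MUL
cycle 33: I5 complete
cycle 34: R4←I5
cycle 35: I6 operands ready
cycle 39: I6 complete
cycle 40: R3←I6
cycle 41: I7 dispatched to MUL
cycle 42: I7 operands ready, I8 dispatched to INT
cycle 43: I8 operands ready
cycle 44: I8 complete
cycle 45: R0←I8
cycle 46: I7 complete
cycle 47: R4←I7

cycle = 42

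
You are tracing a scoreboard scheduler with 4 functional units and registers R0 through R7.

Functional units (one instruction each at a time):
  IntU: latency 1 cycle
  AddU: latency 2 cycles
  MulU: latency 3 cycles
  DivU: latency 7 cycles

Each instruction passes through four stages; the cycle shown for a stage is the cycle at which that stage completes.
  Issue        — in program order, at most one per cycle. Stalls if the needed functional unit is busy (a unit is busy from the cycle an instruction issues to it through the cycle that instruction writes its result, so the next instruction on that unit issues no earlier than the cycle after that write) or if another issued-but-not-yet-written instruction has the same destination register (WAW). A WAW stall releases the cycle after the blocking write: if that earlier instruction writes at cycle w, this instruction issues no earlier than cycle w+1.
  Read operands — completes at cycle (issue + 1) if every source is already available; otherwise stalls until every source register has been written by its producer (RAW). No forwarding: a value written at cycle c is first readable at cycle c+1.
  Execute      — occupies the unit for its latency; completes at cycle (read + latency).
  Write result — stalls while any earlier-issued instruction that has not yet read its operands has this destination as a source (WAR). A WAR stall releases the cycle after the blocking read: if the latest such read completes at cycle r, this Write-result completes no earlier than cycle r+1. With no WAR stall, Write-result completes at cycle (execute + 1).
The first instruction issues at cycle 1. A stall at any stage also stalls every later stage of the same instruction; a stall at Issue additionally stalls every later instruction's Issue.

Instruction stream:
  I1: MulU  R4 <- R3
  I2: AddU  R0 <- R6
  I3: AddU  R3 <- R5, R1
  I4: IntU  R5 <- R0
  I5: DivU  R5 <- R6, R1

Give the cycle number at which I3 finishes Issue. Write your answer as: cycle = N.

1) issue 1, read 2, done 5, write 6
2) issue 2, read 3, done 5, write 6
3) issue 7, read 8, done 10, write 11  <struct: AddU busy until I2 writes@6>
4) issue 8, read 9, done 10, write 11
5) issue 12, read 13, done 20, write 21  <WAW R5: wait I4 write@11>

cycle = 7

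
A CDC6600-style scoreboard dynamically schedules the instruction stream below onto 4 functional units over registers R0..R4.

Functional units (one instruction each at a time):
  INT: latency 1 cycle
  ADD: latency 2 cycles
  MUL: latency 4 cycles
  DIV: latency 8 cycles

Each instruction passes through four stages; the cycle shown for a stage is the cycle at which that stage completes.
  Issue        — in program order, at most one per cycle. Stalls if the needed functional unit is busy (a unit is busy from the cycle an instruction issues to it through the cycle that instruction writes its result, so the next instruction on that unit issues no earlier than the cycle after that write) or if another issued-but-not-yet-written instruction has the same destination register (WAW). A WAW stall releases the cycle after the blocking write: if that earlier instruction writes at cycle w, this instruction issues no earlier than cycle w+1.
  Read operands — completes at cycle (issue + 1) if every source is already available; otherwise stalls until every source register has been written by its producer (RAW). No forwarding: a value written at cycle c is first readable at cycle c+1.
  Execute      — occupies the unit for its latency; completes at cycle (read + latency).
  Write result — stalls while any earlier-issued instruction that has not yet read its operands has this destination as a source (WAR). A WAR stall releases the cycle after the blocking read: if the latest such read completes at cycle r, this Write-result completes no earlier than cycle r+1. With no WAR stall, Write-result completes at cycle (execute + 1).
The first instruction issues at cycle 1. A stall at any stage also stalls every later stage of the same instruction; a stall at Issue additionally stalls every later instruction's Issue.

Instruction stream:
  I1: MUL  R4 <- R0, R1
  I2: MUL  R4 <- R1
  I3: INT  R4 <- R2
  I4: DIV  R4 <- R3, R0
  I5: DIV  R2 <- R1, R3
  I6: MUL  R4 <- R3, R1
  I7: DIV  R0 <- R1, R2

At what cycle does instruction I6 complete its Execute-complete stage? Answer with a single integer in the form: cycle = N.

cycle = 36

cycle 1: I1 dispatched to MUL
cycle 2: I1 operands ready
cycle 6: I1 complete
cycle 7: R4←I1
cycle 8: I2 dispatched to MUL
cycle 9: I2 operands ready
cycle 13: I2 complete
cycle 14: R4←I2
cycle 15: I3 dispatched to INT
cycle 16: I3 operands ready
cycle 17: I3 complete
cycle 18: R4←I3
cycle 19: I4 dispatched to DIV
cycle 20: I4 operands ready
cycle 28: I4 complete
cycle 29: R4←I4
cycle 30: I5 dispatched to DIV
cycle 31: I5 operands ready · I6 dispatched to MUL
cycle 32: I6 operands ready
cycle 36: I6 complete
cycle 37: R4←I6
cycle 39: I5 complete
cycle 40: R2←I5
cycle 41: I7 dispatched to DIV
cycle 42: I7 operands ready
cycle 50: I7 complete
cycle 51: R0←I7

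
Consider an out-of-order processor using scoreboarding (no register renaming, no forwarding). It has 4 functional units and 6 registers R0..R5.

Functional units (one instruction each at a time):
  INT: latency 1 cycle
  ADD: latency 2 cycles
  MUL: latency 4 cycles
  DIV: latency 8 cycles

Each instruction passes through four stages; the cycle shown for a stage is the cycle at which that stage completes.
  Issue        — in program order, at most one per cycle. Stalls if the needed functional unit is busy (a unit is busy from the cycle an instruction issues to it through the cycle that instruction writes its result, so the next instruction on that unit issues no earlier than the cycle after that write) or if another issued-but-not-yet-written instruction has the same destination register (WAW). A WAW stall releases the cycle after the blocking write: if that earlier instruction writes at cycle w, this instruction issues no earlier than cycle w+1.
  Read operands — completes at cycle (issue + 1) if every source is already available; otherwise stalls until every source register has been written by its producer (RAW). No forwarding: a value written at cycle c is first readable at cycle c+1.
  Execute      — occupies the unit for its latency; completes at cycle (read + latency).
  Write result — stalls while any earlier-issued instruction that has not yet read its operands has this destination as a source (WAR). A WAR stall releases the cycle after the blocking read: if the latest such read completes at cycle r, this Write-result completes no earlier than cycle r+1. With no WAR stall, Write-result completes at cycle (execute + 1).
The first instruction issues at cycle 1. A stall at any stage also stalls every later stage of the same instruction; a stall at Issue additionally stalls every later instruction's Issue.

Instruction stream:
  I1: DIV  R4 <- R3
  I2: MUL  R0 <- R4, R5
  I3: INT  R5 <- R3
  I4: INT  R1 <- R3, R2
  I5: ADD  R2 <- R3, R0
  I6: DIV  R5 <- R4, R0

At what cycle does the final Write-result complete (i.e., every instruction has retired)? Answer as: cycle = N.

I1  is:1  ro:2  ex:10  wr:11
I2  is:2  ro:12  ex:16  wr:17  — RAW R4: wait I1 write@11
I3  is:3  ro:4  ex:5  wr:13  — WAR R5: wait I2 read@12
I4  is:14  ro:15  ex:16  wr:17  — struct: INT busy until I3 writes@13
I5  is:15  ro:18  ex:20  wr:21  — RAW R0: wait I2 write@17
I6  is:16  ro:18  ex:26  wr:27  — RAW R0: wait I2 write@17

cycle = 27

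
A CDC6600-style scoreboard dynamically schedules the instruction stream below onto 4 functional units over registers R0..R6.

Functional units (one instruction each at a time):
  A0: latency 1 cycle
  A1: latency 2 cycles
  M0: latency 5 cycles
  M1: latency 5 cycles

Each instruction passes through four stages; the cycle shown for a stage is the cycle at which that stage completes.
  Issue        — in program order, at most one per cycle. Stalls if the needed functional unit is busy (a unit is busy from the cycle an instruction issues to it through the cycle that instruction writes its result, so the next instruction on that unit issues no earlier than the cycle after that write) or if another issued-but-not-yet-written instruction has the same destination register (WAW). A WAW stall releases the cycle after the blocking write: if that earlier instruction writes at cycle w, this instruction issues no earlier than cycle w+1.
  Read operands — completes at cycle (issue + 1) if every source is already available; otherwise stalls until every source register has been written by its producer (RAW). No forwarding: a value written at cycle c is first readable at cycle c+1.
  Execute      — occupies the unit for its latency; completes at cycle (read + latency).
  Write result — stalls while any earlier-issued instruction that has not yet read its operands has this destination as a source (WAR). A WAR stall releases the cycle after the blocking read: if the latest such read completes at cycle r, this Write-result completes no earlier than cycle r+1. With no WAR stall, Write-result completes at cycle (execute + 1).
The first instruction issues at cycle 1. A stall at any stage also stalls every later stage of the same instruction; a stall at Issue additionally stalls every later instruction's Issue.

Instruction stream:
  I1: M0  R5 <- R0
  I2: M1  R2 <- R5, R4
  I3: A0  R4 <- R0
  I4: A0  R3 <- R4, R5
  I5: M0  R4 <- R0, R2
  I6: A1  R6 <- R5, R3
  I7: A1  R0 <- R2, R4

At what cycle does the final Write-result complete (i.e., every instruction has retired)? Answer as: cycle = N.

[I1] 1/2/7/8
[I2] 2/9/14/15  (RAW R5: wait I1 write@8)
[I3] 3/4/5/10  (WAR R4: wait I2 read@9)
[I4] 11/12/13/14  (struct: A0 busy until I3 writes@10)
[I5] 12/16/21/22  (RAW R2: wait I2 write@15)
[I6] 13/15/17/18  (RAW R3: wait I4 write@14)
[I7] 19/23/25/26  (struct: A1 busy until I6 writes@18; RAW R4: wait I5 write@22)

cycle = 26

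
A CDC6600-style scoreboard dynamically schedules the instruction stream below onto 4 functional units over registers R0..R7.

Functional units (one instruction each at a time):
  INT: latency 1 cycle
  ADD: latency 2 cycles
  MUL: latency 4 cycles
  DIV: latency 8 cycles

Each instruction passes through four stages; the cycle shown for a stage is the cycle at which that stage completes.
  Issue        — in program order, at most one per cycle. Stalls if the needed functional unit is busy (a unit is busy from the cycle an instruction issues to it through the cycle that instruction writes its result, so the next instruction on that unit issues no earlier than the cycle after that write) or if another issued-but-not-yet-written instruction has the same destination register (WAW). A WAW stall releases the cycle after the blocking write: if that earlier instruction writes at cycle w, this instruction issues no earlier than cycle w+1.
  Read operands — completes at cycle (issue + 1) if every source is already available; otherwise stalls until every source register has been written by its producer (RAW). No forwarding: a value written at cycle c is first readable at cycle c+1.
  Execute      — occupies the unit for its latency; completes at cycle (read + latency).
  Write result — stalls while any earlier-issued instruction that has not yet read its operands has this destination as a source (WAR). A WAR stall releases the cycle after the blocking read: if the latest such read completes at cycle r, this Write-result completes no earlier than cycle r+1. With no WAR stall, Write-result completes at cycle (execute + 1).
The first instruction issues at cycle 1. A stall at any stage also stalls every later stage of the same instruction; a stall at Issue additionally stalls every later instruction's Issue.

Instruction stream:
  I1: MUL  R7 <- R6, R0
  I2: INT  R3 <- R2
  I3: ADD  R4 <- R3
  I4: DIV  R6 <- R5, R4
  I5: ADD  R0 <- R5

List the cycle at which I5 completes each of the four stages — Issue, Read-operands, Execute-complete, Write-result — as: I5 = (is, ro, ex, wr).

I1: IS=1 RO=2 EX=6 WR=7
I2: IS=2 RO=3 EX=4 WR=5
I3: IS=3 RO=6 EX=8 WR=9  [RAW R3: wait I2 write@5]
I4: IS=4 RO=10 EX=18 WR=19  [RAW R4: wait I3 write@9]
I5: IS=10 RO=11 EX=13 WR=14  [struct: ADD busy until I3 writes@9]

I5 = (10, 11, 13, 14)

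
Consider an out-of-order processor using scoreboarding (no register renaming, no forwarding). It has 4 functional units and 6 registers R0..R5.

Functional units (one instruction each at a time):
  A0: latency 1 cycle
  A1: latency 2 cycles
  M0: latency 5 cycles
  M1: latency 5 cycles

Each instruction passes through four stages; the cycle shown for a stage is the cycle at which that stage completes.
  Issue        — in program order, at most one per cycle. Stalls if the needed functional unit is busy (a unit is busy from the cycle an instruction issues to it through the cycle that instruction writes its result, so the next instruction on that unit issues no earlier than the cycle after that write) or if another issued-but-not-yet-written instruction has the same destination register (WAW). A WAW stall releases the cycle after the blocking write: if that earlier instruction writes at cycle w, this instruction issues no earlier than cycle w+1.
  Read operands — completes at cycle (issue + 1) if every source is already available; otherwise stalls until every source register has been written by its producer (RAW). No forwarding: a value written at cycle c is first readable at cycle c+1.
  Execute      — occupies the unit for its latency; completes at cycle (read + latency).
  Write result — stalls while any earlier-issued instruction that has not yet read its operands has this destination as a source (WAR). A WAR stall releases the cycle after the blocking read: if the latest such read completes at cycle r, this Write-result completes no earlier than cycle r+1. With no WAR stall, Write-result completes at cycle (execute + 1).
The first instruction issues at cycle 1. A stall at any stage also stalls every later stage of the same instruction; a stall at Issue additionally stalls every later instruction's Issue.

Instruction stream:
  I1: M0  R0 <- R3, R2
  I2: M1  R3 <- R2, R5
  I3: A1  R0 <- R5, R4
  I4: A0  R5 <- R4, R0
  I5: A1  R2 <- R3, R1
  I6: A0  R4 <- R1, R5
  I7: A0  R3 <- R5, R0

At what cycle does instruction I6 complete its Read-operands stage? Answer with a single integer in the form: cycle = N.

cycle = 18

  I1 | 1 | 2 | 7 | 8
  I2 | 2 | 3 | 8 | 9
  I3 | 9 | 10 | 12 | 13   WAW R0: wait I1 write@8
  I4 | 10 | 14 | 15 | 16   RAW R0: wait I3 write@13
  I5 | 14 | 15 | 17 | 18   struct: A1 busy until I3 writes@13
  I6 | 17 | 18 | 19 | 20   struct: A0 busy until I4 writes@16
  I7 | 21 | 22 | 23 | 24   struct: A0 busy until I6 writes@20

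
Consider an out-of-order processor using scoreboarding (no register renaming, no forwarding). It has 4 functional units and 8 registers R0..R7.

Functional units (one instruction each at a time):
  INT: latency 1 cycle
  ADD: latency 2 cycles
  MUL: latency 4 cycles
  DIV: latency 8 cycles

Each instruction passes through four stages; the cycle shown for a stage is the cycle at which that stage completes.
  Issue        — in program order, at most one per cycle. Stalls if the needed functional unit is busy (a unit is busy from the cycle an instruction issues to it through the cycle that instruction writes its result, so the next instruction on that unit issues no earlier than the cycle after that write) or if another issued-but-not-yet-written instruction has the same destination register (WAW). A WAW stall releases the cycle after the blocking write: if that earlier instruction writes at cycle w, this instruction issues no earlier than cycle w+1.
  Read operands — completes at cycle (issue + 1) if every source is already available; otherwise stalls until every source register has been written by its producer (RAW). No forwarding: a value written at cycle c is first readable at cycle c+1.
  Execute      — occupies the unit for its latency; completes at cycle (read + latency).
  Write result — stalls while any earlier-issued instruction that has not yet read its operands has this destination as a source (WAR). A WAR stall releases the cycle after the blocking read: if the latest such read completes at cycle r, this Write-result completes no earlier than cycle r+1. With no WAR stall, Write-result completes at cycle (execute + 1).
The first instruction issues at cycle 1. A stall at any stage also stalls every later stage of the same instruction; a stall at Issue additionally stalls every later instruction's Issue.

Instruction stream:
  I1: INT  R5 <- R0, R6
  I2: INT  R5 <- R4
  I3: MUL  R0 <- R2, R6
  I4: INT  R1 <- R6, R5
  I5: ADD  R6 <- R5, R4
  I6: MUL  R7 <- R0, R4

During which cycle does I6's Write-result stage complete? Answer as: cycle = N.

I1: IS=1 RO=2 EX=3 WR=4
I2: IS=5 RO=6 EX=7 WR=8  [struct: INT busy until I1 writes@4]
I3: IS=6 RO=7 EX=11 WR=12
I4: IS=9 RO=10 EX=11 WR=12  [struct: INT busy until I2 writes@8]
I5: IS=10 RO=11 EX=13 WR=14
I6: IS=13 RO=14 EX=18 WR=19  [struct: MUL busy until I3 writes@12]

cycle = 19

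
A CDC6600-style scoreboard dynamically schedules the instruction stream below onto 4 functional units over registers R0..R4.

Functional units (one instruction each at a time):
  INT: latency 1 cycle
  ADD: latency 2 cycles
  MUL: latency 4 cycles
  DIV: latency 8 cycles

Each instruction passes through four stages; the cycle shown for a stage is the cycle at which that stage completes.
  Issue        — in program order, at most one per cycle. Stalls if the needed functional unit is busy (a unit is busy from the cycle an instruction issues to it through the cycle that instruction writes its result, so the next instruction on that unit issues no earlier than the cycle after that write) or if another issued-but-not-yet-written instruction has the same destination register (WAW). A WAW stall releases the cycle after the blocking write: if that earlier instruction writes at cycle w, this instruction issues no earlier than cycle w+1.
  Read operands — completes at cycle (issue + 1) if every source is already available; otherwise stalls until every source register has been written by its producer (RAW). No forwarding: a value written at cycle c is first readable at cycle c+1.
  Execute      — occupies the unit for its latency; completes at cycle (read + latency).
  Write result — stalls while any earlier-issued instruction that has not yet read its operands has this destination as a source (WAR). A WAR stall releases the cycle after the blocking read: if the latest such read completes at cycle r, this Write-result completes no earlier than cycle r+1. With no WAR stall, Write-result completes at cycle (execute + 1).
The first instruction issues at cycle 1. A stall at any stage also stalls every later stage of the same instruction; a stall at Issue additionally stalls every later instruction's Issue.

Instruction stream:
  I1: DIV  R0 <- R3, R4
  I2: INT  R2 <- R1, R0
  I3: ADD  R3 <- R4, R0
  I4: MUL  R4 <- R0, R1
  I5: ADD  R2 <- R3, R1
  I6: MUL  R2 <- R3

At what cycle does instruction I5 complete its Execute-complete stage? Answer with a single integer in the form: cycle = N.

t=1  I1→DIV
t=2  I1 RO · I2→INT
t=3  I3→ADD
t=4  I4→MUL
t=10  I1 EX
t=11  I1 WR R0
t=12  I2 RO · I3 RO · I4 RO
t=13  I2 EX
t=14  I2 WR R2 · I3 EX
t=15  I3 WR R3
t=16  I4 EX · I5→ADD
t=17  I4 WR R4 · I5 RO
t=19  I5 EX
t=20  I5 WR R2
t=21  I6→MUL
t=22  I6 RO
t=26  I6 EX
t=27  I6 WR R2

cycle = 19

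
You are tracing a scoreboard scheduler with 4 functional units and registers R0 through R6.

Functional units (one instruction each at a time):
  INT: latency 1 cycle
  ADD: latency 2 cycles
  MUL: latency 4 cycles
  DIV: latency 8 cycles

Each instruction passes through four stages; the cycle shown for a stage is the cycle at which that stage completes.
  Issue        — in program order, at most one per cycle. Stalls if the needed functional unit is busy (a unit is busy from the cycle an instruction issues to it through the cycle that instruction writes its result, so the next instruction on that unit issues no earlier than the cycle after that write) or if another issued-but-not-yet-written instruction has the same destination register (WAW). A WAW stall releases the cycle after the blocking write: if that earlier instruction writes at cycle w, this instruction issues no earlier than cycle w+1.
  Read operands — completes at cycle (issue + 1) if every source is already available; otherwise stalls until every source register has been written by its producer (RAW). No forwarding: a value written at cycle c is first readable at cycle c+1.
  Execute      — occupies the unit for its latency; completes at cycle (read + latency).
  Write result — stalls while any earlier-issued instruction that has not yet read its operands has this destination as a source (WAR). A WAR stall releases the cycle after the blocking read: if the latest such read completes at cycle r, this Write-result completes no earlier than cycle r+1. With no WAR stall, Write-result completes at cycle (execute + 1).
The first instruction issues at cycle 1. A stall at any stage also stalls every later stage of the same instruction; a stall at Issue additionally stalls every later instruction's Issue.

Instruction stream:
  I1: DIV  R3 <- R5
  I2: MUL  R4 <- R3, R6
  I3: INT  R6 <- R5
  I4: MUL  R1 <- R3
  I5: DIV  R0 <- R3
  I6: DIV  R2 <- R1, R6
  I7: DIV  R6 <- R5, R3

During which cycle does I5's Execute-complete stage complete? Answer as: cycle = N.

cycle = 28

t=1  issue I1 (DIV)
t=2  I1 read-ops, issue I2 (MUL)
t=3  issue I3 (INT)
t=4  I3 read-ops
t=5  I3 finished on INT
t=10  I1 finished on DIV
t=11  I1→R3
t=12  I2 read-ops
t=13  I3→R6
t=16  I2 finished on MUL
t=17  I2→R4
t=18  issue I4 (MUL)
t=19  I4 read-ops, issue I5 (DIV)
t=20  I5 read-ops
t=23  I4 finished on MUL
t=24  I4→R1
t=28  I5 finished on DIV
t=29  I5→R0
t=30  issue I6 (DIV)
t=31  I6 read-ops
t=39  I6 finished on DIV
t=40  I6→R2
t=41  issue I7 (DIV)
t=42  I7 read-ops
t=50  I7 finished on DIV
t=51  I7→R6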